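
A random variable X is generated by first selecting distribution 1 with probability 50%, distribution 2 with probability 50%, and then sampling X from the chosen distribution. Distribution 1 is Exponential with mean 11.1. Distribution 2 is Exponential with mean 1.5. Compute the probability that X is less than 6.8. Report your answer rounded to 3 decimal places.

0.724

Conditional on each component, P(X < 6.8): 1: 0.458067; 2: 0.989255.
By total probability, P(X < 6.8) = 0.5·0.458067 + 0.5·0.989255 = 0.723661.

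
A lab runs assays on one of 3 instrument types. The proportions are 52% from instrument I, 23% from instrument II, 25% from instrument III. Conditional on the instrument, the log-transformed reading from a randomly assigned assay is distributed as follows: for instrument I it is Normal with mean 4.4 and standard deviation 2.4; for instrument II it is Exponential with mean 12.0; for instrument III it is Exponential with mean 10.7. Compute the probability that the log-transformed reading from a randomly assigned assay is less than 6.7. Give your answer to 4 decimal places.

Conditional on each instrument, P(X < 6.7): I: 0.831053; II: 0.427838; III: 0.465364.
By total probability, P(X < 6.7) = 0.52·0.831053 + 0.23·0.427838 + 0.25·0.465364 = 0.646891.

0.6469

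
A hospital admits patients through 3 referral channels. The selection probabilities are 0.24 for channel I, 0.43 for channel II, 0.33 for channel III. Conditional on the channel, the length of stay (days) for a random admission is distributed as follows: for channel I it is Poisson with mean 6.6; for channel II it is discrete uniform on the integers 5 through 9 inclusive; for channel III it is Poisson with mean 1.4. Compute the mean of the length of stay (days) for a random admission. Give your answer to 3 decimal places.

5.056

Component means — I: 6.6; II: 7; III: 1.4.
E[X] = 0.24·6.6 + 0.43·7 + 0.33·1.4 = 5.056.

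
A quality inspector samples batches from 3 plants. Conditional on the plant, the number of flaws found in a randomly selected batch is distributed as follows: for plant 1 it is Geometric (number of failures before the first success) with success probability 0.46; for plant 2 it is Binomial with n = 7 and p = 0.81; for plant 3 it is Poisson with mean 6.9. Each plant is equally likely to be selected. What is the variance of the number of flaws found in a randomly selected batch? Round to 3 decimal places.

9.567

Per component, 1: μ=1.17391, E[X²]=3.93006; 2: μ=5.67, E[X²]=33.2262; 3: μ=6.9, E[X²]=54.51.
E[X] = 0.333333·1.17391 + 0.333333·5.67 + 0.333333·6.9 = 4.5813.
E[X²] = 0.333333·3.93006 + 0.333333·33.2262 + 0.333333·54.51 = 30.5554.
Var(X) = E[X²] − (E[X])² = 30.5554 − 20.9883 = 9.56707.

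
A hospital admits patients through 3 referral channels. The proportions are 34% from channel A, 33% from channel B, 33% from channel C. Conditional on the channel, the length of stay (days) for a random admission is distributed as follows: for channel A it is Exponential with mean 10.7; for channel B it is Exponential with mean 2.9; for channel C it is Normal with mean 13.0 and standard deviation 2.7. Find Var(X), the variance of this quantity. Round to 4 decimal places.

62.6363

Per component, A: μ=10.7, E[X²]=228.98; B: μ=2.9, E[X²]=16.82; C: μ=13, E[X²]=176.29.
E[X] = 0.34·10.7 + 0.33·2.9 + 0.33·13 = 8.885.
E[X²] = 0.34·228.98 + 0.33·16.82 + 0.33·176.29 = 141.579.
Var(X) = E[X²] − (E[X])² = 141.579 − 78.9432 = 62.6363.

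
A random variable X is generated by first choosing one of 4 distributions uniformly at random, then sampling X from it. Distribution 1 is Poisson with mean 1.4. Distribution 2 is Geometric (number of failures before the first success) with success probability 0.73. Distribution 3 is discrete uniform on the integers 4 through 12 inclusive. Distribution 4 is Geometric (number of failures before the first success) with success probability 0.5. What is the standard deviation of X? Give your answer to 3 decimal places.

3.488

Per component, 1: μ=1.4, E[X²]=3.36; 2: μ=0.369863, E[X²]=0.64346; 3: μ=8, E[X²]=70.6667; 4: μ=1, E[X²]=3.
E[X] = 0.25·1.4 + 0.25·0.369863 + 0.25·8 + 0.25·1 = 2.69247.
E[X²] = 0.25·3.36 + 0.25·0.64346 + 0.25·70.6667 + 0.25·3 = 19.4175.
Var(X) = E[X²] − (E[X])² = 19.4175 − 7.24937 = 12.1682.
SD(X) = √12.1682 = 3.48829.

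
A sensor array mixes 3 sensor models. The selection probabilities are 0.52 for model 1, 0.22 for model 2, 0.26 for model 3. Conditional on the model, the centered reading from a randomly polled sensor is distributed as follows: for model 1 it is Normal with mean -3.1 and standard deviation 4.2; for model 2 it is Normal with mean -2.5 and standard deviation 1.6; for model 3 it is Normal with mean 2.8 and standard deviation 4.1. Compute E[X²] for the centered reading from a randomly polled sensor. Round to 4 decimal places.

For each component E[X²] = Var + (mean)², giving 1: 27.25; 2: 8.81; 3: 24.65.
Overall E[X²] = 0.52·27.25 + 0.22·8.81 + 0.26·24.65 = 22.5172.

22.5172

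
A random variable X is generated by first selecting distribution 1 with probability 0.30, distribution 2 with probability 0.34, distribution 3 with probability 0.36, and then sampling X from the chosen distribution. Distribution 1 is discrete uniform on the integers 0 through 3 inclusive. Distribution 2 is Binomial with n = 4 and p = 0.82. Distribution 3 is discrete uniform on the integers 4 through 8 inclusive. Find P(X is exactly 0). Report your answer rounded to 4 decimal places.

0.0754

Conditional on each component, P(X = 0): 1: 0.25; 2: 0.00104976; 3: 0.
By total probability, P(X = 0) = 0.3·0.25 + 0.34·0.00104976 + 0.36·0 = 0.0753569.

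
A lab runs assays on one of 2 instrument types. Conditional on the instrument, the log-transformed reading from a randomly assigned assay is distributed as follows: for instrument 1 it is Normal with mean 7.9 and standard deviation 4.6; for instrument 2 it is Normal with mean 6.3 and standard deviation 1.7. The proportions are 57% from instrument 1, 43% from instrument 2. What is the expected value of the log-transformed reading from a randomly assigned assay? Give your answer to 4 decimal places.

Component means — 1: 7.9; 2: 6.3.
E[X] = 0.57·7.9 + 0.43·6.3 = 7.212.

7.2120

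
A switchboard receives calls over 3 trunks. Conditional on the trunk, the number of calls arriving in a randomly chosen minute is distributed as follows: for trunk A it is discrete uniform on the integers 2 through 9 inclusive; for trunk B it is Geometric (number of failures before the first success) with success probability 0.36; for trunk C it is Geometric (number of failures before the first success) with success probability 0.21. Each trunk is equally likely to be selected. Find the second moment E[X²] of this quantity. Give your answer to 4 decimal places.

25.2215

For each component E[X²] = Var + (mean)², giving A: 35.5; B: 8.09877; C: 32.0658.
Overall E[X²] = 0.333333·35.5 + 0.333333·8.09877 + 0.333333·32.0658 = 25.2215.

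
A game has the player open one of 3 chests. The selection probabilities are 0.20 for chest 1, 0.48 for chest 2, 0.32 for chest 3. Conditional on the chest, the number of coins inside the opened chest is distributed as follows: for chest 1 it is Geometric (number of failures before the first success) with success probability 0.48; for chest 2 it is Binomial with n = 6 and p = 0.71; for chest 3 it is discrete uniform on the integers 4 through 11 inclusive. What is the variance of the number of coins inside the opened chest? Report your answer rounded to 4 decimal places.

7.9407

Per component, 1: μ=1.08333, E[X²]=3.43056; 2: μ=4.26, E[X²]=19.383; 3: μ=7.5, E[X²]=61.5.
E[X] = 0.2·1.08333 + 0.48·4.26 + 0.32·7.5 = 4.66147.
E[X²] = 0.2·3.43056 + 0.48·19.383 + 0.32·61.5 = 29.67.
Var(X) = E[X²] − (E[X])² = 29.67 − 21.7293 = 7.94068.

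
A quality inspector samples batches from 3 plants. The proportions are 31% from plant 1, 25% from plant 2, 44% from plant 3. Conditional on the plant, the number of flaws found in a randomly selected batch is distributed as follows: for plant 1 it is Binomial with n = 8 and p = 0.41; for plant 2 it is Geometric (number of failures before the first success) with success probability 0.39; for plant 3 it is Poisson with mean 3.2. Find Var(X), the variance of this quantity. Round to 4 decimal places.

Per component, 1: μ=3.28, E[X²]=12.6936; 2: μ=1.5641, E[X²]=6.45694; 3: μ=3.2, E[X²]=13.44.
E[X] = 0.31·3.28 + 0.25·1.5641 + 0.44·3.2 = 2.81583.
E[X²] = 0.31·12.6936 + 0.25·6.45694 + 0.44·13.44 = 11.4629.
Var(X) = E[X²] − (E[X])² = 11.4629 − 7.92887 = 3.53398.

3.5340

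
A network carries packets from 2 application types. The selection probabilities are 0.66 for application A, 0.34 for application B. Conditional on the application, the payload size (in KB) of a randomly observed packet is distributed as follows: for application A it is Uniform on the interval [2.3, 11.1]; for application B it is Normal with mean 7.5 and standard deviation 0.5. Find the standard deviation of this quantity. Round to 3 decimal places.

2.118

Per component, A: μ=6.7, E[X²]=51.3433; B: μ=7.5, E[X²]=56.5.
E[X] = 0.66·6.7 + 0.34·7.5 = 6.972.
E[X²] = 0.66·51.3433 + 0.34·56.5 = 53.0966.
Var(X) = E[X²] − (E[X])² = 53.0966 − 48.6088 = 4.48782.
SD(X) = √4.48782 = 2.11845.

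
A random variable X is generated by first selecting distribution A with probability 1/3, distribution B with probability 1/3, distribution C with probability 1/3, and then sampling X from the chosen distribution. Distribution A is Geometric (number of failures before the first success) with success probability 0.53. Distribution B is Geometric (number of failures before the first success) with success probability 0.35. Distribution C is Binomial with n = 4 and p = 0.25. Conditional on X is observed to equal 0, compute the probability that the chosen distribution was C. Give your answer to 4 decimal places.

0.2645

Likelihoods P(X=0 | ·): A: 0.53; B: 0.35; C: 0.316406.
Posterior ∝ prior × likelihood. Numerator for C: 0.333333·0.316406 = 0.105469.
Normalizing constant: 0.333333·0.53 + 0.333333·0.35 + 0.333333·0.316406 = 0.398802.
P(C | observation) = 0.105469 / 0.398802 = 0.264464.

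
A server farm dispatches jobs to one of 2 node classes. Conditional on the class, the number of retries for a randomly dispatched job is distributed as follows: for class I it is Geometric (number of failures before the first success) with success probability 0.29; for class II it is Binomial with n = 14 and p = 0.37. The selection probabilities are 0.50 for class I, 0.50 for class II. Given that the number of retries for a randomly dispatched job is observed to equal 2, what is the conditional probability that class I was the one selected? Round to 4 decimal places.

0.7501

Likelihoods P(X=2 | ·): I: 0.146189; II: 0.0487003.
Posterior ∝ prior × likelihood. Numerator for I: 0.5·0.146189 = 0.0730945.
Normalizing constant: 0.5·0.146189 + 0.5·0.0487003 = 0.0974446.
P(I | observation) = 0.0730945 / 0.0974446 = 0.750113.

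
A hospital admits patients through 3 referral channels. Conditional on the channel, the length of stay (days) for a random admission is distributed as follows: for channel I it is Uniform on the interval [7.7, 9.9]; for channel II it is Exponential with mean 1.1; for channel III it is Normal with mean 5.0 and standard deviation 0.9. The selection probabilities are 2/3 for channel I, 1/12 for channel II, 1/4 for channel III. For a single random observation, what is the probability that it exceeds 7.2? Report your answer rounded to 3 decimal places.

Conditional on each channel, P(X > 7.2): I: 1; II: 0.00143663; III: 0.00725377.
By total probability, P(X > 7.2) = 0.666667·1 + 0.0833333·0.00143663 + 0.25·0.00725377 = 0.6686.

0.669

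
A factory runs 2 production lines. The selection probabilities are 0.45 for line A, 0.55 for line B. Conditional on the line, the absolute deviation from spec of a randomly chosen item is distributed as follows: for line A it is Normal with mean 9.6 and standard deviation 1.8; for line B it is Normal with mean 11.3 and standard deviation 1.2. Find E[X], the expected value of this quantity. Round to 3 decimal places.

Component means — A: 9.6; B: 11.3.
E[X] = 0.45·9.6 + 0.55·11.3 = 10.535.

10.535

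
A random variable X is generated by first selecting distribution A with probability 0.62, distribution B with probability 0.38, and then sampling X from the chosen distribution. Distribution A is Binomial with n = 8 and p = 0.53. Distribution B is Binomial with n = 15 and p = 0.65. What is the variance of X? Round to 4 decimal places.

9.6851

Per component, A: μ=4.24, E[X²]=19.9704; B: μ=9.75, E[X²]=98.475.
E[X] = 0.62·4.24 + 0.38·9.75 = 6.3338.
E[X²] = 0.62·19.9704 + 0.38·98.475 = 49.8021.
Var(X) = E[X²] − (E[X])² = 49.8021 − 40.117 = 9.68513.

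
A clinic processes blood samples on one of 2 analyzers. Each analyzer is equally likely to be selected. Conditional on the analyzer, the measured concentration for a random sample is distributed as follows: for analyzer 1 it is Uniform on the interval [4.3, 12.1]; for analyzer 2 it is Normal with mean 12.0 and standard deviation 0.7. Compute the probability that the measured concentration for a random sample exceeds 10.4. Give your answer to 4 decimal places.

0.6034

Conditional on each analyzer, P(X > 10.4): 1: 0.217949; 2: 0.988865.
By total probability, P(X > 10.4) = 0.5·0.217949 + 0.5·0.988865 = 0.603407.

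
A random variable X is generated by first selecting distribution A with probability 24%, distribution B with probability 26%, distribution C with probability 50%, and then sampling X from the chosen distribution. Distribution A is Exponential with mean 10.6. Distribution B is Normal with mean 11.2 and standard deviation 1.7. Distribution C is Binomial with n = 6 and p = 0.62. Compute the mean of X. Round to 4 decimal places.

Component means — A: 10.6; B: 11.2; C: 3.72.
E[X] = 0.24·10.6 + 0.26·11.2 + 0.5·3.72 = 7.316.

7.3160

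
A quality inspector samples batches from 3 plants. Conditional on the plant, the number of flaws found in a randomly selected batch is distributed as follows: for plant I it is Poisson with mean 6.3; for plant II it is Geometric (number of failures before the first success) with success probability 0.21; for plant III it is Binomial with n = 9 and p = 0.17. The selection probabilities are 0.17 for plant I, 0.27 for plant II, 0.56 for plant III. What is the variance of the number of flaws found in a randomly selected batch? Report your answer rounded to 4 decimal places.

9.8338

Per component, I: μ=6.3, E[X²]=45.99; II: μ=3.7619, E[X²]=32.0658; III: μ=1.53, E[X²]=3.6108.
E[X] = 0.17·6.3 + 0.27·3.7619 + 0.56·1.53 = 2.94351.
E[X²] = 0.17·45.99 + 0.27·32.0658 + 0.56·3.6108 = 18.4981.
Var(X) = E[X²] − (E[X])² = 18.4981 − 8.66428 = 9.83383.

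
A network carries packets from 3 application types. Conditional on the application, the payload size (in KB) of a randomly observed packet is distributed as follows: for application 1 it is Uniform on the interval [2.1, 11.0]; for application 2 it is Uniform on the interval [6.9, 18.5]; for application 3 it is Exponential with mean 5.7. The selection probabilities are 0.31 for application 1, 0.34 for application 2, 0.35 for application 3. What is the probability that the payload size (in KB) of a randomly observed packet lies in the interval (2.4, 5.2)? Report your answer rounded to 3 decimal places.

Conditional on each application, P(2.4 < X < 5.2): 1: 0.314607; 2: 0; 3: 0.254748.
By total probability, P(2.4 < X < 5.2) = 0.31·0.314607 + 0.34·0 + 0.35·0.254748 = 0.18669.

0.187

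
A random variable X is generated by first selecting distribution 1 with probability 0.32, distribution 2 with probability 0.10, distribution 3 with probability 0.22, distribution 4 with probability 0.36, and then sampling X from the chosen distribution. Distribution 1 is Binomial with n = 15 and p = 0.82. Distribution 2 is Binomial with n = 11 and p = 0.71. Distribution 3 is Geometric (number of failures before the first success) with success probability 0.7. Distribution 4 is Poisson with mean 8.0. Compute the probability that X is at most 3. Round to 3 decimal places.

Conditional on each component, P(X ≤ 3): 1: 3.05386e-07; 2: 0.00339052; 3: 0.9919; 4: 0.0423801.
By total probability, P(X ≤ 3) = 0.32·3.05386e-07 + 0.1·0.00339052 + 0.22·0.9919 + 0.36·0.0423801 = 0.233814.

0.234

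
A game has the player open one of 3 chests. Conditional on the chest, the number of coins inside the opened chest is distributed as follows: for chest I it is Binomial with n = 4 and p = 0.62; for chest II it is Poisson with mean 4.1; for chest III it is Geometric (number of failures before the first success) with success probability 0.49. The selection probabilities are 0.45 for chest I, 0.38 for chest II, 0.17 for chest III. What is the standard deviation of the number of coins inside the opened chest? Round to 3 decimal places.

Per component, I: μ=2.48, E[X²]=7.0928; II: μ=4.1, E[X²]=20.91; III: μ=1.04082, E[X²]=3.20741.
E[X] = 0.45·2.48 + 0.38·4.1 + 0.17·1.04082 = 2.85094.
E[X²] = 0.45·7.0928 + 0.38·20.91 + 0.17·3.20741 = 11.6828.
Var(X) = E[X²] − (E[X])² = 11.6828 − 8.12785 = 3.55497.
SD(X) = √3.55497 = 1.88546.

1.885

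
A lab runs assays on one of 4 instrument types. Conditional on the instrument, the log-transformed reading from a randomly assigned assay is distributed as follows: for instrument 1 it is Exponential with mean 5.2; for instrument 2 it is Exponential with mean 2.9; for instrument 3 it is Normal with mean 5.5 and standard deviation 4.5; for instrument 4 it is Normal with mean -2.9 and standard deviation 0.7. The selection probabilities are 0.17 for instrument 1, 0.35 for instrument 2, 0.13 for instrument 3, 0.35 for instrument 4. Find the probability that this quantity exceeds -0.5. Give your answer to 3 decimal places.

Conditional on each instrument, P(X > -0.5): 1: 1; 2: 1; 3: 0.908789; 4: 0.000303383.
By total probability, P(X > -0.5) = 0.17·1 + 0.35·1 + 0.13·0.908789 + 0.35·0.000303383 = 0.638249.

0.638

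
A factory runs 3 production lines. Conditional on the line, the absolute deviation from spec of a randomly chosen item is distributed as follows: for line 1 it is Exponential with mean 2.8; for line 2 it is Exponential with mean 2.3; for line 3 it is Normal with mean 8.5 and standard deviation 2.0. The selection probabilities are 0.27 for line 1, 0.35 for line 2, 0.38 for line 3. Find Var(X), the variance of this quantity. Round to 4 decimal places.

Per component, 1: μ=2.8, E[X²]=15.68; 2: μ=2.3, E[X²]=10.58; 3: μ=8.5, E[X²]=76.25.
E[X] = 0.27·2.8 + 0.35·2.3 + 0.38·8.5 = 4.791.
E[X²] = 0.27·15.68 + 0.35·10.58 + 0.38·76.25 = 36.9116.
Var(X) = E[X²] − (E[X])² = 36.9116 − 22.9537 = 13.9579.

13.9579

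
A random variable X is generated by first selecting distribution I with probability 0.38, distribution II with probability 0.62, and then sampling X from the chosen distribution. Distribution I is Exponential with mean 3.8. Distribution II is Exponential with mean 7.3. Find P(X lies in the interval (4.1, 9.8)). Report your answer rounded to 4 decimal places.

Conditional on each component, P(4.1 < X < 9.8): I: 0.264099; II: 0.30907.
By total probability, P(4.1 < X < 9.8) = 0.38·0.264099 + 0.62·0.30907 = 0.291981.

0.2920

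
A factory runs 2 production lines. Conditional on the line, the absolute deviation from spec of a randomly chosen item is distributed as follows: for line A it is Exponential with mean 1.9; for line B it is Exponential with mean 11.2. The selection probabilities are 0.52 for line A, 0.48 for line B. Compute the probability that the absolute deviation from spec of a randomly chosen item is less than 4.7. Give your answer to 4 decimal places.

0.6407

Conditional on each line, P(X < 4.7): A: 0.915726; B: 0.342718.
By total probability, P(X < 4.7) = 0.52·0.915726 + 0.48·0.342718 = 0.640682.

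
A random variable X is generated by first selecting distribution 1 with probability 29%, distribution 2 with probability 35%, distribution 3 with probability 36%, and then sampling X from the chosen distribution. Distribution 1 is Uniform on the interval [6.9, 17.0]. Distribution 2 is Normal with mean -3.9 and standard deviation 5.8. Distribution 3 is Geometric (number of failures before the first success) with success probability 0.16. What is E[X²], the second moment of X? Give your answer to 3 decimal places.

82.710

For each component E[X²] = Var + (mean)², giving 1: 151.303; 2: 48.85; 3: 60.375.
Overall E[X²] = 0.29·151.303 + 0.35·48.85 + 0.36·60.375 = 82.7105.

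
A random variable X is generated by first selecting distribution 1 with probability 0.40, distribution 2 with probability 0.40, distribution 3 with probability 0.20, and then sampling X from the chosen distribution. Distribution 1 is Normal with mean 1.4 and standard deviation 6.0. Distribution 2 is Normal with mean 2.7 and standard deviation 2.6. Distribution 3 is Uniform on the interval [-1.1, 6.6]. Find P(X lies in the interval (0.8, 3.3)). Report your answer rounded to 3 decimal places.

0.274

Conditional on each component, P(0.8 < X < 3.3): 1: 0.16408; 2: 0.358793; 3: 0.324675.
By total probability, P(0.8 < X < 3.3) = 0.4·0.16408 + 0.4·0.358793 + 0.2·0.324675 = 0.274084.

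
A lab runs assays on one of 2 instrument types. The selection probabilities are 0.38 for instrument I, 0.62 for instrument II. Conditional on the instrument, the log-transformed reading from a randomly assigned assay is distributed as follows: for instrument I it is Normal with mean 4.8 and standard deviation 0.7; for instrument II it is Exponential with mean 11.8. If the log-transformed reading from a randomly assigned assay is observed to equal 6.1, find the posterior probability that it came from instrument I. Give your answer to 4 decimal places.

Likelihoods f(6.1 | ·): I: 0.101596; II: 0.050537.
Posterior ∝ prior × likelihood. Numerator for I: 0.38·0.101596 = 0.0386064.
Normalizing constant: 0.38·0.101596 + 0.62·0.050537 = 0.0699394.
P(I | observation) = 0.0386064 / 0.0699394 = 0.551998.

0.5520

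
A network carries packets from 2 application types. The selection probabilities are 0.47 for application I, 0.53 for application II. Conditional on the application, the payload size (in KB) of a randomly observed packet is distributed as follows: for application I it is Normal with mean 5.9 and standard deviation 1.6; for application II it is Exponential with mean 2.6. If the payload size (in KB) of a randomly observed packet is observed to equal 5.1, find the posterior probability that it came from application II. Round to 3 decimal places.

0.217

Likelihoods f(5.1 | ·): I: 0.220041; II: 0.054093.
Posterior ∝ prior × likelihood. Numerator for II: 0.53·0.054093 = 0.0286693.
Normalizing constant: 0.47·0.220041 + 0.53·0.054093 = 0.132088.
P(II | observation) = 0.0286693 / 0.132088 = 0.217046.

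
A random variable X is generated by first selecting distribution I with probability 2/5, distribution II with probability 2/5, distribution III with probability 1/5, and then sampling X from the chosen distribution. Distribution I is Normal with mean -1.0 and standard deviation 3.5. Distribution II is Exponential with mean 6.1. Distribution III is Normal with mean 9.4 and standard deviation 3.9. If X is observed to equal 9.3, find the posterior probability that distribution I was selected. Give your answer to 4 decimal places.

0.0170

Likelihoods f(9.3 | ·): I: 0.00150058; II: 0.0356902; III: 0.102259.
Posterior ∝ prior × likelihood. Numerator for I: 0.4·0.00150058 = 0.000600231.
Normalizing constant: 0.4·0.00150058 + 0.4·0.0356902 + 0.2·0.102259 = 0.0353282.
P(I | observation) = 0.000600231 / 0.0353282 = 0.0169901.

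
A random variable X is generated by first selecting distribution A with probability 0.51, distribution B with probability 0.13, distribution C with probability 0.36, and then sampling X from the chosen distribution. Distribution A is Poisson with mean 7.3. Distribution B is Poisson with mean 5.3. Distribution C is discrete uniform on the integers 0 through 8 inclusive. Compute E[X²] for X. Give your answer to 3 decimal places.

For each component E[X²] = Var + (mean)², giving A: 60.59; B: 33.39; C: 22.6667.
Overall E[X²] = 0.51·60.59 + 0.13·33.39 + 0.36·22.6667 = 43.4016.

43.402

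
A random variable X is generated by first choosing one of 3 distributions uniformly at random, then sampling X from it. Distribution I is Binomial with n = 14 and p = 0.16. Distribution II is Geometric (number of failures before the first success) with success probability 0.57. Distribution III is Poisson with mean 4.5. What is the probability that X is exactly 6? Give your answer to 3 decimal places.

Conditional on each component, P(X = 6): I: 0.0124885; II: 0.00360318; III: 0.12812.
By total probability, P(X = 6) = 0.333333·0.0124885 + 0.333333·0.00360318 + 0.333333·0.12812 = 0.0480706.

0.048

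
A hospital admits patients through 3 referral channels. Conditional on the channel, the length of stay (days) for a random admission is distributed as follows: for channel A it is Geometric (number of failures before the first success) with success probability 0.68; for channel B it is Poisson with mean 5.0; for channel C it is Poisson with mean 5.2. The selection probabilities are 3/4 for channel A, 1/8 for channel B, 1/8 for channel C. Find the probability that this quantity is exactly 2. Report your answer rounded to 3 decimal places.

Conditional on each channel, P(X = 2): A: 0.069632; B: 0.0842243; C: 0.074584.
By total probability, P(X = 2) = 0.75·0.069632 + 0.125·0.0842243 + 0.125·0.074584 = 0.072075.

0.072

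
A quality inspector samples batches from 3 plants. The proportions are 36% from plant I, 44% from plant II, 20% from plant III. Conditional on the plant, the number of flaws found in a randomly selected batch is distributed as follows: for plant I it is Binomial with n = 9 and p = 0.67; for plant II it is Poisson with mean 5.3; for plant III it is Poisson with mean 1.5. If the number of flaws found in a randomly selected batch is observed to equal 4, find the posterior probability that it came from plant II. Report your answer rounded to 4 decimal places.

0.6151

Likelihoods P(X=4 | ·): I: 0.0993664; II: 0.164109; III: 0.0470665.
Posterior ∝ prior × likelihood. Numerator for II: 0.44·0.164109 = 0.0722078.
Normalizing constant: 0.36·0.0993664 + 0.44·0.164109 + 0.2·0.0470665 = 0.117393.
P(II | observation) = 0.0722078 / 0.117393 = 0.615095.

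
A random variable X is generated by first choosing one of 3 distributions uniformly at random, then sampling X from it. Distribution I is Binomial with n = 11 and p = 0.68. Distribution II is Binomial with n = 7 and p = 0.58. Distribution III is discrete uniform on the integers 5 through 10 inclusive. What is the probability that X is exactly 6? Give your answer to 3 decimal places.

Conditional on each component, P(X = 6): I: 0.153266; II: 0.111922; III: 0.166667.
By total probability, P(X = 6) = 0.333333·0.153266 + 0.333333·0.111922 + 0.333333·0.166667 = 0.143951.

0.144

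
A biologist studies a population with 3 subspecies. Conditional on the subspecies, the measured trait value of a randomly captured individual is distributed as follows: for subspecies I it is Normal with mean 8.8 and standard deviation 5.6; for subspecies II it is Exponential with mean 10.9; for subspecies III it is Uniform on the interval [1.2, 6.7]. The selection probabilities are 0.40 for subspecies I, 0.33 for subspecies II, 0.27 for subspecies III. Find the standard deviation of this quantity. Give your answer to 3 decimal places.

Per component, I: μ=8.8, E[X²]=108.8; II: μ=10.9, E[X²]=237.62; III: μ=3.95, E[X²]=18.1233.
E[X] = 0.4·8.8 + 0.33·10.9 + 0.27·3.95 = 8.1835.
E[X²] = 0.4·108.8 + 0.33·237.62 + 0.27·18.1233 = 126.828.
Var(X) = E[X²] − (E[X])² = 126.828 − 66.9697 = 59.8582.
SD(X) = √59.8582 = 7.73681.

7.737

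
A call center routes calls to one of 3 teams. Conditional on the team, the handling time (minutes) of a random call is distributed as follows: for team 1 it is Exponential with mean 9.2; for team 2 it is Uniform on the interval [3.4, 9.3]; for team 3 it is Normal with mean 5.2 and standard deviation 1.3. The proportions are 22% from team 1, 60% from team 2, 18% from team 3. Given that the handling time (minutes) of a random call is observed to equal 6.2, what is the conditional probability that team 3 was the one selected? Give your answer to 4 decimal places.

Likelihoods f(6.2 | ·): 1: 0.0554033; 2: 0.169492; 3: 0.228285.
Posterior ∝ prior × likelihood. Numerator for 3: 0.18·0.228285 = 0.0410913.
Normalizing constant: 0.22·0.0554033 + 0.6·0.169492 + 0.18·0.228285 = 0.154975.
P(3 | observation) = 0.0410913 / 0.154975 = 0.265148.

0.2651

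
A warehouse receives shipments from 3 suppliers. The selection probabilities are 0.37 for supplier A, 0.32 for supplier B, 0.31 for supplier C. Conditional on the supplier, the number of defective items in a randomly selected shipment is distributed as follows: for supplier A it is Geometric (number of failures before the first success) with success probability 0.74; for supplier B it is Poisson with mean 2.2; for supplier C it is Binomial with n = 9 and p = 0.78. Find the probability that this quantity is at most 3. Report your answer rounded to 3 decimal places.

Conditional on each supplier, P(X ≤ 3): A: 0.99543; B: 0.819352; C: 0.00510565.
By total probability, P(X ≤ 3) = 0.37·0.99543 + 0.32·0.819352 + 0.31·0.00510565 = 0.632085.

0.632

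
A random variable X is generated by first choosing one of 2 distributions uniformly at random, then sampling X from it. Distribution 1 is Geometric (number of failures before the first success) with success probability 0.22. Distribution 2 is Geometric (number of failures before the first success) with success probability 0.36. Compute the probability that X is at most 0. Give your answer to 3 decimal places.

Conditional on each component, P(X ≤ 0): 1: 0.22; 2: 0.36.
By total probability, P(X ≤ 0) = 0.5·0.22 + 0.5·0.36 = 0.29.

0.290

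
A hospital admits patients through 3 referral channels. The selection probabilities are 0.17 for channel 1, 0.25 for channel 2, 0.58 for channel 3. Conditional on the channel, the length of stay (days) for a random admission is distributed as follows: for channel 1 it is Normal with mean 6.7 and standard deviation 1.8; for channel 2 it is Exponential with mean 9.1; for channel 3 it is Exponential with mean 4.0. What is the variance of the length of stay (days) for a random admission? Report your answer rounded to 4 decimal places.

Per component, 1: μ=6.7, E[X²]=48.13; 2: μ=9.1, E[X²]=165.62; 3: μ=4, E[X²]=32.
E[X] = 0.17·6.7 + 0.25·9.1 + 0.58·4 = 5.734.
E[X²] = 0.17·48.13 + 0.25·165.62 + 0.58·32 = 68.1471.
Var(X) = E[X²] − (E[X])² = 68.1471 − 32.8788 = 35.2683.

35.2683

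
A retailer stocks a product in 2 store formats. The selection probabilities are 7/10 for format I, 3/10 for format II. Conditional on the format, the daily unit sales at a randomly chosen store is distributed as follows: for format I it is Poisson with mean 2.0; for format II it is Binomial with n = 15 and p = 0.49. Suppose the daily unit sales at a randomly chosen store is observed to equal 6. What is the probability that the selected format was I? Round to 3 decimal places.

0.148

Likelihoods P(X=6 | ·): I: 0.0120298; II: 0.161701.
Posterior ∝ prior × likelihood. Numerator for I: 0.7·0.0120298 = 0.00842086.
Normalizing constant: 0.7·0.0120298 + 0.3·0.161701 = 0.0569311.
P(I | observation) = 0.00842086 / 0.0569311 = 0.147913.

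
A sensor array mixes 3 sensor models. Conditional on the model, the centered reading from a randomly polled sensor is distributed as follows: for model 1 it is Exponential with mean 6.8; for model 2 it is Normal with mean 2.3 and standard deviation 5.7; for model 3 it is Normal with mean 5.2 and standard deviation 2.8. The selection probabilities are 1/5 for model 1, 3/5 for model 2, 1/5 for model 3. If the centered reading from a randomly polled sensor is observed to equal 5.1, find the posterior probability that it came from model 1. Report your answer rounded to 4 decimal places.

Likelihoods f(5.1 | ·): 1: 0.0694657; 2: 0.062035; 3: 0.142389.
Posterior ∝ prior × likelihood. Numerator for 1: 0.2·0.0694657 = 0.0138931.
Normalizing constant: 0.2·0.0694657 + 0.6·0.062035 + 0.2·0.142389 = 0.0795918.
P(1 | observation) = 0.0138931 / 0.0795918 = 0.174555.

0.1746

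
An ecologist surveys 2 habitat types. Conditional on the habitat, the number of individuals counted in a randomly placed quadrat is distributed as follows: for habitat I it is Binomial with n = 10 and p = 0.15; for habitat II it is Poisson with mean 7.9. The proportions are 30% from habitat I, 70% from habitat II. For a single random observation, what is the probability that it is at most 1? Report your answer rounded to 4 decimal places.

0.1656

Conditional on each habitat, P(X ≤ 1): I: 0.5443; II: 0.00329962.
By total probability, P(X ≤ 1) = 0.3·0.5443 + 0.7·0.00329962 = 0.1656.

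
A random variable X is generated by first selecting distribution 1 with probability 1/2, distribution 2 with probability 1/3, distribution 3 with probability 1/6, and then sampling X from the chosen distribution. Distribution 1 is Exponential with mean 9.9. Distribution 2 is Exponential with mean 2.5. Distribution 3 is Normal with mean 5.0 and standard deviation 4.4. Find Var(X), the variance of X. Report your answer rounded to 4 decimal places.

Per component, 1: μ=9.9, E[X²]=196.02; 2: μ=2.5, E[X²]=12.5; 3: μ=5, E[X²]=44.36.
E[X] = 0.5·9.9 + 0.333333·2.5 + 0.166667·5 = 6.61667.
E[X²] = 0.5·196.02 + 0.333333·12.5 + 0.166667·44.36 = 109.57.
Var(X) = E[X²] − (E[X])² = 109.57 − 43.7803 = 65.7897.

65.7897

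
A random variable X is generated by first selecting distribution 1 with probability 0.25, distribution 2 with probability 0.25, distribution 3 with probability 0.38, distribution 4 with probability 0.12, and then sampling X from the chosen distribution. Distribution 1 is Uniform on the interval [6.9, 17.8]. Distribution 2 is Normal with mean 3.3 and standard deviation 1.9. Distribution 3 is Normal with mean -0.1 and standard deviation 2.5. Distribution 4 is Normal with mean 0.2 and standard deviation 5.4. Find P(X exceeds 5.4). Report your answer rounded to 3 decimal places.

Conditional on each component, P(X > 5.4): 1: 1; 2: 0.134523; 3: 0.0139034; 4: 0.167783.
By total probability, P(X > 5.4) = 0.25·1 + 0.25·0.134523 + 0.38·0.0139034 + 0.12·0.167783 = 0.309048.

0.309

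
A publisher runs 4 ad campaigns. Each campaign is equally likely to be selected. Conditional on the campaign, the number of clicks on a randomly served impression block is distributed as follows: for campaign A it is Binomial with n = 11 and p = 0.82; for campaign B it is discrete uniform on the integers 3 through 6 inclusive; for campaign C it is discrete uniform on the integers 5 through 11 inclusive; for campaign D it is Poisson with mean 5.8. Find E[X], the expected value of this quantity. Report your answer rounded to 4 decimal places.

Component means — A: 9.02; B: 4.5; C: 8; D: 5.8.
E[X] = 0.25·9.02 + 0.25·4.5 + 0.25·8 + 0.25·5.8 = 6.83.

6.8300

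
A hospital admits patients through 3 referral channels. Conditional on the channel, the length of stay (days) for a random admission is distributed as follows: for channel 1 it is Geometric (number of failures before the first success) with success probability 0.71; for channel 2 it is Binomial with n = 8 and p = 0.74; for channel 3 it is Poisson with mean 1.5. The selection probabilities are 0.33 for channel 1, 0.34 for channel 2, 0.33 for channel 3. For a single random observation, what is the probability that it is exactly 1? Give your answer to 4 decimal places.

Conditional on each channel, P(X = 1): 1: 0.2059; 2: 0.000475483; 3: 0.334695.
By total probability, P(X = 1) = 0.33·0.2059 + 0.34·0.000475483 + 0.33·0.334695 = 0.178558.

0.1786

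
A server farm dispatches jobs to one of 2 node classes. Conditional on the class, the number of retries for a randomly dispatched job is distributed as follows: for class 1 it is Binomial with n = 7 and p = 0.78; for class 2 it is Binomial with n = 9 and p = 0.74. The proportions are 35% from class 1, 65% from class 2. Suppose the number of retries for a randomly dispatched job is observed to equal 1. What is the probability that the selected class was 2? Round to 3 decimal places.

Likelihoods P(X=1 | ·): 1: 0.000619054; 2: 0.000139079.
Posterior ∝ prior × likelihood. Numerator for 2: 0.65·0.000139079 = 9.04012e-05.
Normalizing constant: 0.35·0.000619054 + 0.65·0.000139079 = 0.00030707.
P(2 | observation) = 9.04012e-05 / 0.00030707 = 0.294399.

0.294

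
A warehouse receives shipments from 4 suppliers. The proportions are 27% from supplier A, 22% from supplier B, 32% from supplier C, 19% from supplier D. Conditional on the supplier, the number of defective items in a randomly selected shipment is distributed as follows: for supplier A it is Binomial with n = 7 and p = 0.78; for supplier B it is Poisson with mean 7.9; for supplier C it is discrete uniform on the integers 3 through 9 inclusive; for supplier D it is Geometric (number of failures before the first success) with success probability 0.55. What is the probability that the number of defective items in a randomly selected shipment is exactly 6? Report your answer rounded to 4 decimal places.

Conditional on each supplier, P(X = 6): A: 0.346807; B: 0.125171; C: 0.142857; D: 0.00456707.
By total probability, P(X = 6) = 0.27·0.346807 + 0.22·0.125171 + 0.32·0.142857 + 0.19·0.00456707 = 0.167758.

0.1678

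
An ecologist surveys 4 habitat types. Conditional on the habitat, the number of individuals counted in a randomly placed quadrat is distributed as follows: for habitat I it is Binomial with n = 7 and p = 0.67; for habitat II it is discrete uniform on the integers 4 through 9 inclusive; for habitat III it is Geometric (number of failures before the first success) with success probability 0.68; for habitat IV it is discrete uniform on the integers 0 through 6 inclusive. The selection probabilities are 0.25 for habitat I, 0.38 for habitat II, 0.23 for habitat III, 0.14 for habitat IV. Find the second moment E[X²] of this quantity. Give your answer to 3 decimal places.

For each component E[X²] = Var + (mean)², giving I: 23.5438; II: 45.1667; III: 0.913495; IV: 13.
Overall E[X²] = 0.25·23.5438 + 0.38·45.1667 + 0.23·0.913495 + 0.14·13 = 25.0794.

25.079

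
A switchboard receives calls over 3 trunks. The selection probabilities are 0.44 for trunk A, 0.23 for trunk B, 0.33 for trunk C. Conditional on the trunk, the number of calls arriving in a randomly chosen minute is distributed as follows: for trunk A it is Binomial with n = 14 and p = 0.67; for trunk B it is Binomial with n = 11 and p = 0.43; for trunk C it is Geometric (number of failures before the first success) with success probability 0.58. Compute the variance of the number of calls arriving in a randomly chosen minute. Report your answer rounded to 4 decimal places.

16.6792

Per component, A: μ=9.38, E[X²]=91.0798; B: μ=4.73, E[X²]=25.069; C: μ=0.724138, E[X²]=1.77289.
E[X] = 0.44·9.38 + 0.23·4.73 + 0.33·0.724138 = 5.45407.
E[X²] = 0.44·91.0798 + 0.23·25.069 + 0.33·1.77289 = 46.426.
Var(X) = E[X²] − (E[X])² = 46.426 − 29.7468 = 16.6792.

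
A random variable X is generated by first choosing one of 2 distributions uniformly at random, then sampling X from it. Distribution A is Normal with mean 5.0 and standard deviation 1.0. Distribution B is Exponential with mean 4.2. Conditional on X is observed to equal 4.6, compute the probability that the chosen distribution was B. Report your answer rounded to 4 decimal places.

0.1778

Likelihoods f(4.6 | ·): A: 0.36827; B: 0.0796333.
Posterior ∝ prior × likelihood. Numerator for B: 0.5·0.0796333 = 0.0398167.
Normalizing constant: 0.5·0.36827 + 0.5·0.0796333 = 0.223952.
P(B | observation) = 0.0398167 / 0.223952 = 0.177791.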